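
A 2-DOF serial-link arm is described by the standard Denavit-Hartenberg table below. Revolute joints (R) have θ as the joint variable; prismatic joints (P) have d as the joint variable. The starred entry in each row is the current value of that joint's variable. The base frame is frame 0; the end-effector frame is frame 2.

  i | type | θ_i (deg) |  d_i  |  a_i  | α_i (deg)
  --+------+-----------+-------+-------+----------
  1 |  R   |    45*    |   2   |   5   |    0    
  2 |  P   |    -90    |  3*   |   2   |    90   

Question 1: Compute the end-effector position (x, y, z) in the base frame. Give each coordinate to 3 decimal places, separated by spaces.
4.950 2.121 5.000

after link 1: o_1 = (3.5355, 3.5355, 2.0000)
after link 2: o_2 = (4.9497, 2.1213, 5.0000)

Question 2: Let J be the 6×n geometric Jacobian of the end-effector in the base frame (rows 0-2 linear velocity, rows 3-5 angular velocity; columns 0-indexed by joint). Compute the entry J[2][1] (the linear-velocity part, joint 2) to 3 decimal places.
prismatic axis z_1 = (0.0000,0.0000,1.0000)
J_v[:, 1] = z_1; J_ω[:, 1] = (0,0,0)
entry J[2][1] = 1.0000

1.000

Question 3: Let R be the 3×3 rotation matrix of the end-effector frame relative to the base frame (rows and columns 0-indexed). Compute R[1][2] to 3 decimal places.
-0.707

End-effector z-axis (col 2 of R) = (-0.7071,-0.7071,0.0000)
R[1][2] = -0.7071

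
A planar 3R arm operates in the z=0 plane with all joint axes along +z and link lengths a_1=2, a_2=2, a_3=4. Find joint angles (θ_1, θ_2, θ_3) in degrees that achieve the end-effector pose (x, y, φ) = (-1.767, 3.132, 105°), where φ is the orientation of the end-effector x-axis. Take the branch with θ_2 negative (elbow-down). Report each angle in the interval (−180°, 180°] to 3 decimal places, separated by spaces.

wrist centre = target − a_3·(cos φ, sin φ) = (-0.7317, -0.7317)
cos θ_2 = (1.0708−2²−2²)/(2·2·2) = -0.8661; θ_2 = -150.0141° (elbow-down)
β = atan2(-0.7317,-0.7317) = -135.0008°; ψ = atan2(-0.9996,0.2677) = -75.0071°
θ_1 = β − ψ = -59.9937°
θ_3 = φ − θ_1 − θ_2 = -44.9921° (wrapped to (-180°,180°])

-59.994 -150.014 -44.992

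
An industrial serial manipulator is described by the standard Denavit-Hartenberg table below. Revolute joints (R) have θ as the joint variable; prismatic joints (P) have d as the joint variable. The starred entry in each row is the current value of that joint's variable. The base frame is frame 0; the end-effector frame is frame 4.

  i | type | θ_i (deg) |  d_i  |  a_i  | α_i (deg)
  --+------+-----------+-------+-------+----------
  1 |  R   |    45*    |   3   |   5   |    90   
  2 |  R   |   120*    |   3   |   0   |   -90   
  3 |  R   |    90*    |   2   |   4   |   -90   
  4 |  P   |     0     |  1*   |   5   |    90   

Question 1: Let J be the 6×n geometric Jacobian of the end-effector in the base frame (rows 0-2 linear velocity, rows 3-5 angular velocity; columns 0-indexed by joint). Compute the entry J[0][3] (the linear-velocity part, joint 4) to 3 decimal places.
0.354

prismatic axis z_3 = (0.3536,0.3536,-0.8660)
J_v[:, 3] = z_3; J_ω[:, 3] = (0,0,0)
entry J[0][3] = 0.3536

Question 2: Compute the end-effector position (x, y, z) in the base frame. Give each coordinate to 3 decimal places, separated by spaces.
-1.578 6.907 1.134

after link 1: o_1 = (3.5355, 3.5355, 3.0000)
after link 2: o_2 = (5.6569, 1.4142, 3.0000)
after link 3: o_3 = (1.6037, 3.0179, 2.0000)
after link 4: o_4 = (-1.5783, 6.9070, 1.1340)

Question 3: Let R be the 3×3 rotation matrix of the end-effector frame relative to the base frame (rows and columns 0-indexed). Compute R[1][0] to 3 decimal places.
0.707

End-effector x-axis (col 0 of R) = (-0.7071,0.7071,-0.0000)
R[1][0] = 0.7071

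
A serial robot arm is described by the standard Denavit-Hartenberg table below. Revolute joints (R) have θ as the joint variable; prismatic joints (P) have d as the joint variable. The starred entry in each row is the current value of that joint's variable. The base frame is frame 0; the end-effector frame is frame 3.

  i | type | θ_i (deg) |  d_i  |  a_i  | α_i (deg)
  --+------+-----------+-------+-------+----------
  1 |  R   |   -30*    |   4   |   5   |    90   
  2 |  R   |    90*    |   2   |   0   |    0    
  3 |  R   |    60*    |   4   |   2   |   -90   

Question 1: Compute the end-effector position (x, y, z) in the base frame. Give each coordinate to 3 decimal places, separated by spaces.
after link 1: o_1 = (4.3301, -2.5000, 4.0000)
after link 2: o_2 = (3.3301, -4.2321, 4.0000)
after link 3: o_3 = (-0.1699, -6.8301, 5.0000)

-0.170 -6.830 5.000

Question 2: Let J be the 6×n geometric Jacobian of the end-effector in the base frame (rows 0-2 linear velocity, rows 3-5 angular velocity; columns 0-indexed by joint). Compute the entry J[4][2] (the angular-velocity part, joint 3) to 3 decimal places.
axis z_2 = (-0.5000,-0.8660,0.0000); lever o_n−o_2 = (-3.5000,-2.5981,1.0000)
cross product → J_v[:, 2] = (-0.8660,0.5000,-1.7321)
J_ω[:, 2] = z_2
entry J[4][2] = -0.8660

-0.866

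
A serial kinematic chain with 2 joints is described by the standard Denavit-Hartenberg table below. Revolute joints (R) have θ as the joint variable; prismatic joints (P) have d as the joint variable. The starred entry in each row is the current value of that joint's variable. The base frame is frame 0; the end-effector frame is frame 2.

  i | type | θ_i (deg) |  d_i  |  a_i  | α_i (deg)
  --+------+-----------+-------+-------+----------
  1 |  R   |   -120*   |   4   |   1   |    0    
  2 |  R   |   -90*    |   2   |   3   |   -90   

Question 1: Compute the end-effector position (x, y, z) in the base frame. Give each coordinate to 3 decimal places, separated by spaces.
after link 1: o_1 = (-0.5000, -0.8660, 4.0000)
after link 2: o_2 = (-3.0981, 0.6340, 6.0000)

-3.098 0.634 6.000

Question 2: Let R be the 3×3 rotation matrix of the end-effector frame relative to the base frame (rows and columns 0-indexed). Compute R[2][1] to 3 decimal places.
End-effector y-axis (col 1 of R) = (-0.0000,-0.0000,-1.0000)
R[2][1] = -1.0000

-1.000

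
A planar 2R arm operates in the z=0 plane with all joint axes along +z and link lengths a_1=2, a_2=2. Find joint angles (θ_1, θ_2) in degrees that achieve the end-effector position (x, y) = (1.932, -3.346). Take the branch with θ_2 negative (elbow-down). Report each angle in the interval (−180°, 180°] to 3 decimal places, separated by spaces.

-44.999 -29.998

cos θ_2 = (14.9283−2²−2²)/(2·2·2) = 0.8660; θ_2 = -29.9980° (elbow-down)
β = atan2(-3.3460,1.9320) = -59.9976°; ψ = atan2(-0.9999,3.7321) = -14.9990°
θ_1 = β − ψ = -44.9986°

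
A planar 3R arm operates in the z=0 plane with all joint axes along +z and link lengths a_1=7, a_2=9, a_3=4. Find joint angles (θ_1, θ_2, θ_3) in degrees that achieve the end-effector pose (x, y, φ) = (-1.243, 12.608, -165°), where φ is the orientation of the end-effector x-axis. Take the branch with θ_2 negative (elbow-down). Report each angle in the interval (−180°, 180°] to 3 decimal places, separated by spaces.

wrist centre = target − a_3·(cos φ, sin φ) = (2.6207, 13.6433)
cos θ_2 = (193.0071−7²−9²)/(2·7·9) = 0.5001; θ_2 = -59.9963° (elbow-down)
β = atan2(13.6433,2.6207) = 79.1266°; ψ = atan2(-7.7939,11.5005) = -34.1256°
θ_1 = β − ψ = 113.2523°
θ_3 = φ − θ_1 − θ_2 = 141.7440° (wrapped to (-180°,180°])

113.252 -59.996 141.744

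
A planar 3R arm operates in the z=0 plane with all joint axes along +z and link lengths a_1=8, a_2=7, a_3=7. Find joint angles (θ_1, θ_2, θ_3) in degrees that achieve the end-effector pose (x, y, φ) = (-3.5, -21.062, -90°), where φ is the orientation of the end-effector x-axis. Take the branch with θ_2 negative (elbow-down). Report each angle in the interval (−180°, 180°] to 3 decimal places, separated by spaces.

wrist centre = target − a_3·(cos φ, sin φ) = (-3.5000, -14.0620)
cos θ_2 = (209.9898−8²−7²)/(2·8·7) = 0.8660; θ_2 = -30.0051° (elbow-down)
β = atan2(-14.0620,-3.5000) = -103.9768°; ψ = atan2(-3.5005,14.0619) = -13.9790°
θ_1 = β − ψ = -89.9978°
θ_3 = φ − θ_1 − θ_2 = 30.0029° (wrapped to (-180°,180°])

-89.998 -30.005 30.003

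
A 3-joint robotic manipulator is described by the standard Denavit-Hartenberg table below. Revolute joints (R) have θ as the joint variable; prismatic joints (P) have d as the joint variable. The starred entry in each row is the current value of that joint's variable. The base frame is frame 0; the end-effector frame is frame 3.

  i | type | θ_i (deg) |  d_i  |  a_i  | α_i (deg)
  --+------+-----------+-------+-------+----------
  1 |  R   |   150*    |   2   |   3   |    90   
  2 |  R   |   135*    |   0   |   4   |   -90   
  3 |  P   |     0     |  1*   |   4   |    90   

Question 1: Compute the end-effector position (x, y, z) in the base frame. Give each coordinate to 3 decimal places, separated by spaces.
after link 1: o_1 = (-2.5981, 1.5000, 2.0000)
after link 2: o_2 = (-0.1486, 0.0858, 4.8284)
after link 3: o_3 = (2.9133, -1.6820, 6.9497)

2.913 -1.682 6.950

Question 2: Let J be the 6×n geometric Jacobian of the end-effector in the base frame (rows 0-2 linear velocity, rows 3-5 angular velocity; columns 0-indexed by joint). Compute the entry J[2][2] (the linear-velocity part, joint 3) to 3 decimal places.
-0.707

prismatic axis z_2 = (0.6124,-0.3536,-0.7071)
J_v[:, 2] = z_2; J_ω[:, 2] = (0,0,0)
entry J[2][2] = -0.7071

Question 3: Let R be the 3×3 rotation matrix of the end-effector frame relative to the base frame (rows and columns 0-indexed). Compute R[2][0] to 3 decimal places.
End-effector x-axis (col 0 of R) = (0.6124,-0.3536,0.7071)
R[2][0] = 0.7071

0.707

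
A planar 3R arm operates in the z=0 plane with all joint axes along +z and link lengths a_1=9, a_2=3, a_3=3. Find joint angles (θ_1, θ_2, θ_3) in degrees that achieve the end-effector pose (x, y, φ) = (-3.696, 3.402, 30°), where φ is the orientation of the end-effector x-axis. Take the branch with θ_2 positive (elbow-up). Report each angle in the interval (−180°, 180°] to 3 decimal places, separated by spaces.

150.000 150.003 89.996

wrist centre = target − a_3·(cos φ, sin φ) = (-6.2941, 1.9020)
cos θ_2 = (43.2330−9²−3²)/(2·9·3) = -0.8661; θ_2 = 150.0035° (elbow-up)
β = atan2(1.9020,-6.2941) = 163.1858°; ψ = atan2(1.4998,6.4018) = 13.1856°
θ_1 = β − ψ = 150.0001°
θ_3 = φ − θ_1 − θ_2 = 89.9964° (wrapped to (-180°,180°])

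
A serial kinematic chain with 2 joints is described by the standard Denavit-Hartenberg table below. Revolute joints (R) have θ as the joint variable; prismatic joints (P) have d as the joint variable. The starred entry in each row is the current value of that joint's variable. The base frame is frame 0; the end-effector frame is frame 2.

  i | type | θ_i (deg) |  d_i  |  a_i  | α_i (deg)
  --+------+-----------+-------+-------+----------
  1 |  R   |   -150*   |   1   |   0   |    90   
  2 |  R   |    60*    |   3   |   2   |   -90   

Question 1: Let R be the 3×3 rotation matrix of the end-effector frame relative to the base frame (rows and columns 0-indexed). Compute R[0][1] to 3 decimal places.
0.500

End-effector y-axis (col 1 of R) = (0.5000,-0.8660,-0.0000)
R[0][1] = 0.5000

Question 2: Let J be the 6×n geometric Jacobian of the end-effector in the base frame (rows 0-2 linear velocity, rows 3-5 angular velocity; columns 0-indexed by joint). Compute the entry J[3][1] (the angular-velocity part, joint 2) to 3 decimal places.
-0.500

axis z_1 = (-0.5000,0.8660,0.0000); lever o_n−o_1 = (-2.3660,2.0981,1.7321)
cross product → J_v[:, 1] = (1.5000,0.8660,1.0000)
J_ω[:, 1] = z_1
entry J[3][1] = -0.5000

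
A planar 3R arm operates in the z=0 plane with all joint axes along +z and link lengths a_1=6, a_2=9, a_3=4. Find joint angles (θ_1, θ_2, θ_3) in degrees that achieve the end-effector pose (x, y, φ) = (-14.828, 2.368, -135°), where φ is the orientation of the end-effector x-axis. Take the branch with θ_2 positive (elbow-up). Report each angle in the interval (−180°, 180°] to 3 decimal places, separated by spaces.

119.995 60.005 45.000

wrist centre = target − a_3·(cos φ, sin φ) = (-11.9996, 5.1964)
cos θ_2 = (170.9926−6²−9²)/(2·6·9) = 0.4999; θ_2 = 60.0045° (elbow-up)
β = atan2(5.1964,-11.9996) = 156.5849°; ψ = atan2(7.7946,10.4994) = 36.5896°
θ_1 = β − ψ = 119.9953°
θ_3 = φ − θ_1 − θ_2 = 45.0002° (wrapped to (-180°,180°])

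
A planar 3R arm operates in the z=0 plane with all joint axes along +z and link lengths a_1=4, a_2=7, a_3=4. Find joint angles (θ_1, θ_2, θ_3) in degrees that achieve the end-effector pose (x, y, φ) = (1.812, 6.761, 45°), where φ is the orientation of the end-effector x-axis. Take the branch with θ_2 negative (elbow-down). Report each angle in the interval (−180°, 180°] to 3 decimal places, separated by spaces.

-134.989 -150.009 -30.002

wrist centre = target − a_3·(cos φ, sin φ) = (-1.0164, 3.9326)
cos θ_2 = (16.4983−4²−7²)/(2·4·7) = -0.8661; θ_2 = -150.0088° (elbow-down)
β = atan2(3.9326,-1.0164) = 104.4917°; ψ = atan2(-3.4991,-2.0627) = -120.5196°
θ_1 = β − ψ = 225.0113°
θ_3 = φ − θ_1 − θ_2 = -30.0025° (wrapped to (-180°,180°])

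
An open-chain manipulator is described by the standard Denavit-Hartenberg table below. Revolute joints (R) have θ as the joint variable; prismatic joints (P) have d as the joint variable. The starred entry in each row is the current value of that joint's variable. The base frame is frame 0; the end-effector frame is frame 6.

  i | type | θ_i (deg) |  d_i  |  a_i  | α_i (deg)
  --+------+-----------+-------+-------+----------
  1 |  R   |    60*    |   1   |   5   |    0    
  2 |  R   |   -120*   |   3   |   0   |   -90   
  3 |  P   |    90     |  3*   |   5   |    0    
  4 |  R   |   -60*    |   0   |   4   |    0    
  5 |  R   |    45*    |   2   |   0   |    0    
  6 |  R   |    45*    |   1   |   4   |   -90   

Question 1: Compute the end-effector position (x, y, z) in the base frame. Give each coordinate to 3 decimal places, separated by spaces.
8.428 6.062 -6.464

after link 1: o_1 = (2.5000, 4.3301, 1.0000)
after link 2: o_2 = (2.5000, 4.3301, 4.0000)
after link 3: o_3 = (5.0981, 5.8301, -1.0000)
after link 4: o_4 = (6.8301, 2.8301, -3.0000)
after link 5: o_5 = (8.5622, 3.8301, -3.0000)
after link 6: o_6 = (8.4282, 6.0622, -6.4641)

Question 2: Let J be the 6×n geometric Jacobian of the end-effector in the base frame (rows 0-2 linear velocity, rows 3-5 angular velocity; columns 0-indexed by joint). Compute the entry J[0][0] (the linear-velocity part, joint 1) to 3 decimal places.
axis z_0 = ẑ; lever o_n−o_0 = (8.4282,6.0622,-6.4641)
cross product → J_v[:, 0] = (-6.0622,8.4282,0.0000)
J_ω[:, 0] = z_0
entry J[0][0] = -6.0622

-6.062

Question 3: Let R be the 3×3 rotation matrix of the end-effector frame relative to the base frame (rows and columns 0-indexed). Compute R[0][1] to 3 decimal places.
End-effector y-axis (col 1 of R) = (-0.8660,-0.5000,-0.0000)
R[0][1] = -0.8660

-0.866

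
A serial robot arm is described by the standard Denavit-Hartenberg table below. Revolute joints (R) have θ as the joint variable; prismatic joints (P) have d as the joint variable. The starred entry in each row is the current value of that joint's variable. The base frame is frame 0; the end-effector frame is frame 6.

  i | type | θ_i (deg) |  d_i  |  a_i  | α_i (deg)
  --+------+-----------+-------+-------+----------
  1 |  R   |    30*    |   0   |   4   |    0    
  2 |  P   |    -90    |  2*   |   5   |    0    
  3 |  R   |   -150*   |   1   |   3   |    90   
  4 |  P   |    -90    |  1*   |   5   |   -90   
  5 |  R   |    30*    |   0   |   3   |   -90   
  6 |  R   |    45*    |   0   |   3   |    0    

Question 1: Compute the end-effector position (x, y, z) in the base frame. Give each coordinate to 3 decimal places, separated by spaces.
after link 1: o_1 = (3.4641, 2.0000, 0.0000)
after link 2: o_2 = (5.9641, -2.3301, 2.0000)
after link 3: o_3 = (3.3660, -0.8301, 3.0000)
after link 4: o_4 = (3.8660, 0.0359, -2.0000)
after link 5: o_5 = (3.1160, -1.2631, -4.5981)
after link 6: o_6 = (4.4228, -3.2424, -6.4352)

4.423 -3.242 -6.435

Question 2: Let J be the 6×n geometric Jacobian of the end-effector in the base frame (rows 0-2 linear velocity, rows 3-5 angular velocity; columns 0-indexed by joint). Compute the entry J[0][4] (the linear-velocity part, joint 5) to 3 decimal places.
-2.218

axis z_4 = (-0.8660,0.5000,0.0000); lever o_n−o_4 = (0.5568,-3.2783,-4.4352)
cross product → J_v[:, 4] = (-2.2176,-3.8410,2.5607)
J_ω[:, 4] = z_4
entry J[0][4] = -2.2176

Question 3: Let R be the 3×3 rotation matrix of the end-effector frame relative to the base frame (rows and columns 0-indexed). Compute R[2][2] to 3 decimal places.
End-effector z-axis (col 2 of R) = (-0.4330,-0.7500,0.5000)
R[2][2] = 0.5000

0.500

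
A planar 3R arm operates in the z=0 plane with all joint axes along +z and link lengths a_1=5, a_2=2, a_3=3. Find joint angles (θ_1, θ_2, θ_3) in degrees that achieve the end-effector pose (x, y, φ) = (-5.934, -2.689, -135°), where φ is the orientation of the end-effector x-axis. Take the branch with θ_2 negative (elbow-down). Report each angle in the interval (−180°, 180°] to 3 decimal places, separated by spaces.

wrist centre = target − a_3·(cos φ, sin φ) = (-3.8127, -0.5677)
cos θ_2 = (14.8588−5²−2²)/(2·5·2) = -0.7071; θ_2 = -134.9963° (elbow-down)
β = atan2(-0.5677,-3.8127) = -171.5313°; ψ = atan2(-1.4143,3.5859) = -21.5248°
θ_1 = β − ψ = -150.0065°
θ_3 = φ − θ_1 − θ_2 = 150.0028° (wrapped to (-180°,180°])

-150.007 -134.996 150.003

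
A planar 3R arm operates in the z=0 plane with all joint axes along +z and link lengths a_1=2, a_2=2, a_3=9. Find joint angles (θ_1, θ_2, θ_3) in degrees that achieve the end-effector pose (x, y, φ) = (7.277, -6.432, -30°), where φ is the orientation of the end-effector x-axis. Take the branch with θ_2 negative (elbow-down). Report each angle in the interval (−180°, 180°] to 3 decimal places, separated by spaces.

-44.988 -119.999 134.987

wrist centre = target − a_3·(cos φ, sin φ) = (-0.5172, -1.9320)
cos θ_2 = (4.0001−2²−2²)/(2·2·2) = -0.5000; θ_2 = -119.9988° (elbow-down)
β = atan2(-1.9320,-0.5172) = -104.9876°; ψ = atan2(-1.7321,1.0000) = -59.9994°
θ_1 = β − ψ = -44.9882°
θ_3 = φ − θ_1 − θ_2 = 134.9870° (wrapped to (-180°,180°])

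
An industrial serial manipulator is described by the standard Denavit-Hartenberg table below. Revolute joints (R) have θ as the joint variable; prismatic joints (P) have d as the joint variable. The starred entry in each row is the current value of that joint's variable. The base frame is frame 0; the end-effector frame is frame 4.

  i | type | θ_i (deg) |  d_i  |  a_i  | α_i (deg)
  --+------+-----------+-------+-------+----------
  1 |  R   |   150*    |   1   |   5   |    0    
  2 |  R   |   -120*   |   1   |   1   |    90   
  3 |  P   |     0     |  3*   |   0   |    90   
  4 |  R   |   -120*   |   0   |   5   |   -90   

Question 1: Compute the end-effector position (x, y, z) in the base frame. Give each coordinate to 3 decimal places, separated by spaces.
after link 1: o_1 = (-4.3301, 2.5000, 1.0000)
after link 2: o_2 = (-3.4641, 3.0000, 2.0000)
after link 3: o_3 = (-1.9641, 0.4019, 2.0000)
after link 4: o_4 = (-6.2942, 2.9019, 2.0000)

-6.294 2.902 2.000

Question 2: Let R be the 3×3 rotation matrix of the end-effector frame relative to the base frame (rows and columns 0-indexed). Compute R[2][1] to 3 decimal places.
End-effector y-axis (col 1 of R) = (-0.0000,0.0000,1.0000)
R[2][1] = 1.0000

1.000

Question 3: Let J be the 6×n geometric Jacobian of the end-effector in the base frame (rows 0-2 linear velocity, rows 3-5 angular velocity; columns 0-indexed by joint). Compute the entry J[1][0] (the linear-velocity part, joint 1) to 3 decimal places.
-6.294

axis z_0 = ẑ; lever o_n−o_0 = (-6.2942,2.9019,2.0000)
cross product → J_v[:, 0] = (-2.9019,-6.2942,0.0000)
J_ω[:, 0] = z_0
entry J[1][0] = -6.2942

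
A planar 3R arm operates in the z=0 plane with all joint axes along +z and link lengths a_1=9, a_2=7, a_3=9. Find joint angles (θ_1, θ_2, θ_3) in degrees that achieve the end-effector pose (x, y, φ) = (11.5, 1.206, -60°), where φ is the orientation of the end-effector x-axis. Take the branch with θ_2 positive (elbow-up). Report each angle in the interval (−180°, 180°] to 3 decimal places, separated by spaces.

14.251 89.998 -164.250

wrist centre = target − a_3·(cos φ, sin φ) = (7.0000, 9.0002)
cos θ_2 = (130.0041−9²−7²)/(2·9·7) = 0.0000; θ_2 = 89.9981° (elbow-up)
β = atan2(9.0002,7.0000) = 52.1257°; ψ = atan2(7.0000,9.0002) = 37.8743°
θ_1 = β − ψ = 14.2514°
θ_3 = φ − θ_1 − θ_2 = -164.2496° (wrapped to (-180°,180°])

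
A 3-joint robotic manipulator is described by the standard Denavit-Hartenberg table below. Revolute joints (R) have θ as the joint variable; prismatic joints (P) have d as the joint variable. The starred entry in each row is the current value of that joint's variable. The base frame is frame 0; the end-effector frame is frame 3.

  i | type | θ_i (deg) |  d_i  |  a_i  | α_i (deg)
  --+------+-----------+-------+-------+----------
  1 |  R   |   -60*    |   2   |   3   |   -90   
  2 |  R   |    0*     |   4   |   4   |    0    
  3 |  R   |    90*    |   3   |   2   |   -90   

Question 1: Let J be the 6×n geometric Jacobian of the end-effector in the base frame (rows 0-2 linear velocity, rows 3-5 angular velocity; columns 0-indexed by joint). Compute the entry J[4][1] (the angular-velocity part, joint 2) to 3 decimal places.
0.500

axis z_1 = (0.8660,0.5000,0.0000); lever o_n−o_1 = (8.0622,0.0359,-2.0000)
cross product → J_v[:, 1] = (-1.0000,1.7321,-4.0000)
J_ω[:, 1] = z_1
entry J[4][1] = 0.5000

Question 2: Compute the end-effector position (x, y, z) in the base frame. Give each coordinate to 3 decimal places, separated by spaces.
9.562 -2.562 0.000

after link 1: o_1 = (1.5000, -2.5981, 2.0000)
after link 2: o_2 = (6.9641, -4.0622, 2.0000)
after link 3: o_3 = (9.5622, -2.5622, 0.0000)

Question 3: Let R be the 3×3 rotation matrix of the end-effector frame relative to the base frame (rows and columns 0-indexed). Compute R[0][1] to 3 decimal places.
End-effector y-axis (col 1 of R) = (-0.8660,-0.5000,-0.0000)
R[0][1] = -0.8660

-0.866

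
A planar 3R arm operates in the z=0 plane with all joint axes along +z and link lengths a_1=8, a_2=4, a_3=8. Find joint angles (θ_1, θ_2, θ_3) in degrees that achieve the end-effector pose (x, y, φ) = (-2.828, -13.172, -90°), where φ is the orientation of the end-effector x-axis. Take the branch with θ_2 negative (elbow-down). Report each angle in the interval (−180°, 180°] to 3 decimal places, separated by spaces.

-89.994 -134.997 134.991

wrist centre = target − a_3·(cos φ, sin φ) = (-2.8280, -5.1720)
cos θ_2 = (34.7472−8²−4²)/(2·8·4) = -0.7071; θ_2 = -134.9975° (elbow-down)
β = atan2(-5.1720,-2.8280) = -118.6694°; ψ = atan2(-2.8286,5.1717) = -28.6755°
θ_1 = β − ψ = -89.9939°
θ_3 = φ − θ_1 − θ_2 = 134.9913° (wrapped to (-180°,180°])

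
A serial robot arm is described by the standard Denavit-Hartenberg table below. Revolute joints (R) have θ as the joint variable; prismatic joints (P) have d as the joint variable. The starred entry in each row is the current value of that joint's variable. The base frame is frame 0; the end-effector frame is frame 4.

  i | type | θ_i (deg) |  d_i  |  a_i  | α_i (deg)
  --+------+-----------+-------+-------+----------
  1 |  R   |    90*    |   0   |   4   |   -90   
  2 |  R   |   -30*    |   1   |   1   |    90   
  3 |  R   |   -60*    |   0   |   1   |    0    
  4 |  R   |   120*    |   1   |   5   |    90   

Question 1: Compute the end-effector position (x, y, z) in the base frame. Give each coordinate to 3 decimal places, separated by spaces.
-4.464 6.964 2.866

after link 1: o_1 = (0.0000, 4.0000, 0.0000)
after link 2: o_2 = (-1.0000, 4.8660, 0.5000)
after link 3: o_3 = (-0.1340, 5.2990, 0.7500)
after link 4: o_4 = (-4.4641, 6.9641, 2.8660)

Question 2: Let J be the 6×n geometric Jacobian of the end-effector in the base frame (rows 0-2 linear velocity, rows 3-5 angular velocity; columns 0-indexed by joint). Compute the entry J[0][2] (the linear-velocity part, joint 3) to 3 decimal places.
axis z_2 = (-0.0000,-0.5000,0.8660); lever o_n−o_2 = (-3.4641,2.0981,2.3660)
cross product → J_v[:, 2] = (-3.0000,-3.0000,-1.7321)
J_ω[:, 2] = z_2
entry J[0][2] = -3.0000

-3.000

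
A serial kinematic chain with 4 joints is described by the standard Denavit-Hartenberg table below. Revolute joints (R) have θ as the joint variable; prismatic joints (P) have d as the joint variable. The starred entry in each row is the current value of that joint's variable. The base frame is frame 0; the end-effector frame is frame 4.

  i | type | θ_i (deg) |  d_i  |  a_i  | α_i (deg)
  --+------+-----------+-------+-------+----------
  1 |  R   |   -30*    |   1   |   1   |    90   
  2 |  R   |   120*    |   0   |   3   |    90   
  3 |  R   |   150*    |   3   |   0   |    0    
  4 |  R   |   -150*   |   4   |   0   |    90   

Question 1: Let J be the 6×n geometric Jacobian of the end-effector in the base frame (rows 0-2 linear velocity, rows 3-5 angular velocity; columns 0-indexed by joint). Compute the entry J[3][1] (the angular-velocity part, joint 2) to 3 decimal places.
axis z_1 = (-0.5000,-0.8660,0.0000); lever o_n−o_1 = (3.9510,-2.2811,6.0981)
cross product → J_v[:, 1] = (-5.2811,3.0490,4.5622)
J_ω[:, 1] = z_1
entry J[3][1] = -0.5000

-0.500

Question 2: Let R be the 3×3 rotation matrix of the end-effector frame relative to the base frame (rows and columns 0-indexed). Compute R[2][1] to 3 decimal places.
0.500

End-effector y-axis (col 1 of R) = (0.7500,-0.4330,0.5000)
R[2][1] = 0.5000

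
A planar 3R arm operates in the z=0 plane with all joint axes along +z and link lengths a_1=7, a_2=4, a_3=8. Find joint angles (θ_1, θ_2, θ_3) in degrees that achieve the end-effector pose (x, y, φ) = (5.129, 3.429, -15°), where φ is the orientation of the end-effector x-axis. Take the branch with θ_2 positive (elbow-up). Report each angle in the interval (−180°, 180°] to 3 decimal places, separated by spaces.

wrist centre = target − a_3·(cos φ, sin φ) = (-2.5984, 5.4996)
cos θ_2 = (36.9968−7²−4²)/(2·7·4) = -0.5001; θ_2 = 120.0038° (elbow-up)
β = atan2(5.4996,-2.5984) = 115.2896°; ψ = atan2(3.4640,4.9998) = 34.7152°
θ_1 = β − ψ = 80.5744°
θ_3 = φ − θ_1 − θ_2 = 144.4218° (wrapped to (-180°,180°])

80.574 120.004 144.422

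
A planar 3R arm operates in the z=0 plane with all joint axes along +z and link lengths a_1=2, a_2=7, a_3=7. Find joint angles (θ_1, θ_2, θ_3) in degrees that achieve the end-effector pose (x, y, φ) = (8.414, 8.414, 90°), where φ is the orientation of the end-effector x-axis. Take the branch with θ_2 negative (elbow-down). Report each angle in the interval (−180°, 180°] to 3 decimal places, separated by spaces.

wrist centre = target − a_3·(cos φ, sin φ) = (8.4140, 1.4140)
cos θ_2 = (72.7948−2²−7²)/(2·2·7) = 0.7070; θ_2 = -45.0121° (elbow-down)
β = atan2(1.4140,8.4140) = 9.5396°; ψ = atan2(-4.9508,6.9487) = -35.4690°
θ_1 = β − ψ = 45.0087°
θ_3 = φ − θ_1 − θ_2 = 90.0035° (wrapped to (-180°,180°])

45.009 -45.012 90.003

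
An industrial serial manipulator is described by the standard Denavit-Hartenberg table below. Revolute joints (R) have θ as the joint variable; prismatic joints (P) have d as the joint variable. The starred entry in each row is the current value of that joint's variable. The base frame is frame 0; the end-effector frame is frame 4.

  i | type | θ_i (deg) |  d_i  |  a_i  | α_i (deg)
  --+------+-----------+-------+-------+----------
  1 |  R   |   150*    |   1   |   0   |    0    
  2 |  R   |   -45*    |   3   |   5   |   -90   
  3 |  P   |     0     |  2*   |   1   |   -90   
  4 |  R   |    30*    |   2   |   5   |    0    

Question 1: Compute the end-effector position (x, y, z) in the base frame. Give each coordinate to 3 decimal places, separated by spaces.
-2.191 10.108 2.000

after link 1: o_1 = (0.0000, 0.0000, 1.0000)
after link 2: o_2 = (-1.2941, 4.8296, 4.0000)
after link 3: o_3 = (-3.4848, 5.2779, 4.0000)
after link 4: o_4 = (-2.1907, 10.1075, 2.0000)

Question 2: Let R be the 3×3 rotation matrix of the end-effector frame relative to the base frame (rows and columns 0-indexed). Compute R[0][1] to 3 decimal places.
End-effector y-axis (col 1 of R) = (0.9659,-0.2588,-0.0000)
R[0][1] = 0.9659

0.966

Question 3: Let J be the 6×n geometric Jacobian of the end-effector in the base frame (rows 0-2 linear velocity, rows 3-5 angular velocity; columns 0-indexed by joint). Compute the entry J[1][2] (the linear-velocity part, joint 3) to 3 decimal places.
prismatic axis z_2 = (-0.9659,-0.2588,0.0000)
J_v[:, 2] = z_2; J_ω[:, 2] = (0,0,0)
entry J[1][2] = -0.2588

-0.259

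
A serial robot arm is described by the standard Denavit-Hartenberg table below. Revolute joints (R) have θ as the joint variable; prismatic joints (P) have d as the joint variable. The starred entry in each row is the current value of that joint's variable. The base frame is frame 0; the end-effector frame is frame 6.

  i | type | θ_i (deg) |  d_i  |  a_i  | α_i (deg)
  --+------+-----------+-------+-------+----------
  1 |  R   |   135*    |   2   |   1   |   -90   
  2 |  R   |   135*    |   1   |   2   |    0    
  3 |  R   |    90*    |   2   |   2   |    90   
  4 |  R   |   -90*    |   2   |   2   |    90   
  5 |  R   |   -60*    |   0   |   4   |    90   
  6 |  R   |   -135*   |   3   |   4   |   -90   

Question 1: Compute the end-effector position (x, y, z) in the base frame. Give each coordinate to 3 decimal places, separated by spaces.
after link 1: o_1 = (-0.7071, 0.7071, 2.0000)
after link 2: o_2 = (-0.4142, -1.0000, 0.5858)
after link 3: o_3 = (-0.8284, -3.4142, 2.0000)
after link 4: o_4 = (1.5858, -3.0000, 0.5858)
after link 5: o_5 = (1.2679, 0.1463, 3.0353)
after link 6: o_6 = (0.3198, -4.5798, 4.3639)

0.320 -4.580 4.364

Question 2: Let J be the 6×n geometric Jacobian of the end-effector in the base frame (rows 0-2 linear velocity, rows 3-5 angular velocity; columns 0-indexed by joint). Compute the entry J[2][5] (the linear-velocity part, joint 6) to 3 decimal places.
3.732

axis z_5 = (-0.8624,-0.3624,0.3536); lever o_n−o_5 = (-0.9482,-4.7261,1.3286)
cross product → J_v[:, 5] = (1.1895,0.8105,3.7321)
J_ω[:, 5] = z_5
entry J[2][5] = 3.7321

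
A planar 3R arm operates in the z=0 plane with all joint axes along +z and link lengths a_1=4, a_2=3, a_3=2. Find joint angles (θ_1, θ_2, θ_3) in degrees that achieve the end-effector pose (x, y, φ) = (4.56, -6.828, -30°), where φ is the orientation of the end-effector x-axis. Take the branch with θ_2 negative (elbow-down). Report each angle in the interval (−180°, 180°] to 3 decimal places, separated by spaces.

wrist centre = target − a_3·(cos φ, sin φ) = (2.8279, -5.8280)
cos θ_2 = (41.9629−4²−3²)/(2·4·3) = 0.7068; θ_2 = -45.0259° (elbow-down)
β = atan2(-5.8280,2.8279) = -64.1157°; ψ = atan2(-2.1223,6.1204) = -19.1244°
θ_1 = β − ψ = -44.9914°
θ_3 = φ − θ_1 − θ_2 = 60.0173° (wrapped to (-180°,180°])

-44.991 -45.026 60.017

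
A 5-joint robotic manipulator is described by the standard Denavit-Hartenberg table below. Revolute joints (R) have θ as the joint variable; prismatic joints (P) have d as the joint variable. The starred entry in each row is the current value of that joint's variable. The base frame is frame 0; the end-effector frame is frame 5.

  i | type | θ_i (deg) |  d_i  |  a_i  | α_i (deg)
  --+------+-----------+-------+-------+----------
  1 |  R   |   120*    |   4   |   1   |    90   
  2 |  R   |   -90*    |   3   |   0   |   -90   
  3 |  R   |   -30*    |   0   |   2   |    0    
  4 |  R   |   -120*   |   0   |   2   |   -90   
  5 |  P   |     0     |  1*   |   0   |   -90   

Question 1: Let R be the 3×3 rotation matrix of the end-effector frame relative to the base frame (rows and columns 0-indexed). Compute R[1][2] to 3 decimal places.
End-effector z-axis (col 2 of R) = (0.5000,-0.8660,-0.0000)
R[1][2] = -0.8660

-0.866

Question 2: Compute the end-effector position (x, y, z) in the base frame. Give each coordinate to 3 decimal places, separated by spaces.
after link 1: o_1 = (-0.5000, 0.8660, 4.0000)
after link 2: o_2 = (2.0981, 2.3660, 4.0000)
after link 3: o_3 = (2.9641, 2.8660, 2.2679)
after link 4: o_4 = (3.8301, 3.3660, 4.0000)
after link 5: o_5 = (4.5801, 3.7990, 3.5000)

4.580 3.799 3.500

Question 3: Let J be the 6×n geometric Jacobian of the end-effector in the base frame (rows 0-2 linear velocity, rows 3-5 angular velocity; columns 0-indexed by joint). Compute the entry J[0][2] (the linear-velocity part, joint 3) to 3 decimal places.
axis z_2 = (-0.5000,0.8660,0.0000); lever o_n−o_2 = (2.4821,1.4330,-0.5000)
cross product → J_v[:, 2] = (-0.4330,-0.2500,-2.8660)
J_ω[:, 2] = z_2
entry J[0][2] = -0.4330

-0.433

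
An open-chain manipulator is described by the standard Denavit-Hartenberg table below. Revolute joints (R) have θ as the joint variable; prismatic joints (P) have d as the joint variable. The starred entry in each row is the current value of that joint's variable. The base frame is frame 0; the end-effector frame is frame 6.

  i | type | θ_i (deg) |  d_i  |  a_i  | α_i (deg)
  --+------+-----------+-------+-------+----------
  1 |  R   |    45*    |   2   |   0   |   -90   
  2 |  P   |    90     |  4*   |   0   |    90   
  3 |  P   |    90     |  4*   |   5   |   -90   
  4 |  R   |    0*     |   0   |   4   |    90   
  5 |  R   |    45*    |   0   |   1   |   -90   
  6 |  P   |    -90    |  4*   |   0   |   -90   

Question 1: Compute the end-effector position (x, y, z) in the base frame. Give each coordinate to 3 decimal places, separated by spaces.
after link 1: o_1 = (0.0000, 0.0000, 2.0000)
after link 2: o_2 = (-2.8284, 2.8284, 2.0000)
after link 3: o_3 = (-3.5355, 9.1924, 2.0000)
after link 4: o_4 = (-6.3640, 12.0208, 2.0000)
after link 5: o_5 = (-6.8640, 12.5208, 2.7071)
after link 6: o_6 = (-4.8640, 10.5208, 5.5355)

-4.864 10.521 5.536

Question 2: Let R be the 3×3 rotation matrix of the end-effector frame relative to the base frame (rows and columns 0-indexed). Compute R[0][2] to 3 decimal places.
-0.500

End-effector z-axis (col 2 of R) = (-0.5000,0.5000,0.7071)
R[0][2] = -0.5000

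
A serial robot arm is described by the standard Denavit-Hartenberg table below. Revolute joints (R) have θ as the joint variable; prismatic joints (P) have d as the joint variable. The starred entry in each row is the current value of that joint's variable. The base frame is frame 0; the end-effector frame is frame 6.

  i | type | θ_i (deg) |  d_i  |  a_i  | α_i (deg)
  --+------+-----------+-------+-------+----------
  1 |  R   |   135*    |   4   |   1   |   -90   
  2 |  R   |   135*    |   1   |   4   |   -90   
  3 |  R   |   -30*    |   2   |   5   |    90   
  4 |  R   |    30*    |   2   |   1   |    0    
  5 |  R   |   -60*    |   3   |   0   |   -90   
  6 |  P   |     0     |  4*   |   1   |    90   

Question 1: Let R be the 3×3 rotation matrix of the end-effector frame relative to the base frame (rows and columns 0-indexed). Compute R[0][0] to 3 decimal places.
-0.181

End-effector x-axis (col 0 of R) = (-0.1812,-0.4312,-0.8839)
R[0][0] = -0.1812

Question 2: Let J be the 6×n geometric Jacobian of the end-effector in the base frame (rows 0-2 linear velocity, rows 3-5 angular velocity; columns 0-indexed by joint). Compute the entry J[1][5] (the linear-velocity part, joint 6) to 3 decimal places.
prismatic axis z_5 = (0.4727,-0.8263,0.3062)
J_v[:, 5] = z_5; J_ω[:, 5] = (0,0,0)
entry J[1][5] = -0.8263

-0.826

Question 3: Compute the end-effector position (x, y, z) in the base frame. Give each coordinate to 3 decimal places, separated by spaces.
after link 1: o_1 = (-0.7071, 0.7071, 4.0000)
after link 2: o_2 = (0.5858, -2.0000, 1.1716)
after link 3: o_3 = (1.9831, -6.9328, -0.4761)
after link 4: o_4 = (0.5772, -8.5888, 0.0543)
after link 5: o_5 = (-2.0100, -9.6759, 1.1149)
after link 6: o_6 = (-0.3002, -13.4122, 1.4558)

-0.300 -13.412 1.456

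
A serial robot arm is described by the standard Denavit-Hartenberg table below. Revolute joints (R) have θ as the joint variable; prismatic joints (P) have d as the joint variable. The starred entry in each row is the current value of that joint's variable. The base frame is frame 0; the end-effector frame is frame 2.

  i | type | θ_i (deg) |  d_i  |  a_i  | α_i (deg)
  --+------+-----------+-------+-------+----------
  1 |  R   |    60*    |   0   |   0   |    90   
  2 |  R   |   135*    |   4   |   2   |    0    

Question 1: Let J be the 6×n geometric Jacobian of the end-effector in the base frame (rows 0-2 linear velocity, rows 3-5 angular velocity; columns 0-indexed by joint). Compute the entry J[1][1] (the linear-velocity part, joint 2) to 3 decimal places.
axis z_1 = (0.8660,-0.5000,0.0000); lever o_n−o_1 = (2.7570,-3.2247,1.4142)
cross product → J_v[:, 1] = (-0.7071,-1.2247,-1.4142)
J_ω[:, 1] = z_1
entry J[1][1] = -1.2247

-1.225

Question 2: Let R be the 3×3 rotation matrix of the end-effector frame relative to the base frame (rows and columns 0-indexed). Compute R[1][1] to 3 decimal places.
End-effector y-axis (col 1 of R) = (-0.3536,-0.6124,-0.7071)
R[1][1] = -0.6124

-0.612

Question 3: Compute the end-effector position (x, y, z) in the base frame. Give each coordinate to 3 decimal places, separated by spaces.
2.757 -3.225 1.414

after link 1: o_1 = (0.0000, 0.0000, 0.0000)
after link 2: o_2 = (2.7570, -3.2247, 1.4142)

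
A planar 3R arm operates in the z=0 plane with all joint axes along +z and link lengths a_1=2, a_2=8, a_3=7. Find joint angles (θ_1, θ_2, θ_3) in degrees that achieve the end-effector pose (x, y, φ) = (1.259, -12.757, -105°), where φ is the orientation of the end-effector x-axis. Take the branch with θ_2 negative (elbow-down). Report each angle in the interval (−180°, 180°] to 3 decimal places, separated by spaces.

59.992 -134.992 -29.999

wrist centre = target − a_3·(cos φ, sin φ) = (3.0707, -5.9955)
cos θ_2 = (45.3757−2²−8²)/(2·2·8) = -0.7070; θ_2 = -134.9922° (elbow-down)
β = atan2(-5.9955,3.0707) = -62.8798°; ψ = atan2(-5.6576,-3.6561) = -122.8715°
θ_1 = β − ψ = 59.9917°
θ_3 = φ − θ_1 − θ_2 = -29.9995° (wrapped to (-180°,180°])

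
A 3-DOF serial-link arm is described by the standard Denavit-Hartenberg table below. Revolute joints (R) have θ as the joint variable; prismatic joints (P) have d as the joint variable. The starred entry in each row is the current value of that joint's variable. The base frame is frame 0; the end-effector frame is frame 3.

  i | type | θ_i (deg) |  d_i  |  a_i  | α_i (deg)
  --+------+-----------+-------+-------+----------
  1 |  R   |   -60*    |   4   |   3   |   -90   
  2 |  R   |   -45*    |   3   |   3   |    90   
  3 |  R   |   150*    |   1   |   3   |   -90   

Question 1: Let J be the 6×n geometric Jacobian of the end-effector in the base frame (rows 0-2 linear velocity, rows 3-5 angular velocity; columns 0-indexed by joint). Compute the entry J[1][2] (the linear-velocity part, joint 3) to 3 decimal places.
-0.380

axis z_2 = (-0.3536,0.6124,0.7071); lever o_n−o_2 = (0.0269,2.9534,-1.1300)
cross product → J_v[:, 2] = (-2.7803,-0.3805,-1.0607)
J_ω[:, 2] = z_2
entry J[1][2] = -0.3805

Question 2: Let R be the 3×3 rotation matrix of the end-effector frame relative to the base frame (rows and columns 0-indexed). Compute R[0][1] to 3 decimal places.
0.354

End-effector y-axis (col 1 of R) = (0.3536,-0.6124,-0.7071)
R[0][1] = 0.3536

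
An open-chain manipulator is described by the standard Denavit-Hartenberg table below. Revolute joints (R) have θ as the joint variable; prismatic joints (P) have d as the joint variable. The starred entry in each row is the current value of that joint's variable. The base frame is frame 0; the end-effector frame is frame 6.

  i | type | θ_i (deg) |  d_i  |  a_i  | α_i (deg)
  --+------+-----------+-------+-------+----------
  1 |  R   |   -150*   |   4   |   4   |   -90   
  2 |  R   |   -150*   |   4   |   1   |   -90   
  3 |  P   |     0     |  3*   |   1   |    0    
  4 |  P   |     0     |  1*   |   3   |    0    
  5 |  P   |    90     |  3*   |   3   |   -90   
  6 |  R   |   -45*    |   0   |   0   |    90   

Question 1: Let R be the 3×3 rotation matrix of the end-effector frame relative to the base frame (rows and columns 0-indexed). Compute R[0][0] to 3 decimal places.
-0.660

End-effector x-axis (col 0 of R) = (-0.6597,0.4356,0.6124)
R[0][0] = -0.6597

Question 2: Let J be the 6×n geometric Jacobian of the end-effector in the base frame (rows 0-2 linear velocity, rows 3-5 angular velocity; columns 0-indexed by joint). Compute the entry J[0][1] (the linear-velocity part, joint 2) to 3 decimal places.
-7.415

axis z_1 = (0.5000,-0.8660,0.0000); lever o_n−o_1 = (1.2189,-0.4510,8.5622)
cross product → J_v[:, 1] = (-7.4151,-4.2811,0.8301)
J_ω[:, 1] = z_1
entry J[0][1] = -7.4151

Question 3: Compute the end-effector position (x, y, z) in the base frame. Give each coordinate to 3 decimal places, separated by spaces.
-2.245 -2.451 12.562

after link 1: o_1 = (-3.4641, -2.0000, 4.0000)
after link 2: o_2 = (-0.7141, -5.0311, 4.5000)
after link 3: o_3 = (-1.2631, -5.3481, 7.5981)
after link 4: o_4 = (0.5538, -4.2990, 9.9641)
after link 5: o_5 = (-2.2452, -2.4510, 12.5622)
after link 6: o_6 = (-2.2452, -2.4510, 12.5622)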